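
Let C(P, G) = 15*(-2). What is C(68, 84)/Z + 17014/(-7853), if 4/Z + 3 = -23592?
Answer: 2779338997/15706 ≈ 1.7696e+5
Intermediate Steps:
Z = -4/23595 (Z = 4/(-3 - 23592) = 4/(-23595) = 4*(-1/23595) = -4/23595 ≈ -0.00016953)
C(P, G) = -30
C(68, 84)/Z + 17014/(-7853) = -30/(-4/23595) + 17014/(-7853) = -30*(-23595/4) + 17014*(-1/7853) = 353925/2 - 17014/7853 = 2779338997/15706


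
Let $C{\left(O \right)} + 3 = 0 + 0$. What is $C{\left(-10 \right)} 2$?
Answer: $-6$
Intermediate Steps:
$C{\left(O \right)} = -3$ ($C{\left(O \right)} = -3 + \left(0 + 0\right) = -3 + 0 = -3$)
$C{\left(-10 \right)} 2 = \left(-3\right) 2 = -6$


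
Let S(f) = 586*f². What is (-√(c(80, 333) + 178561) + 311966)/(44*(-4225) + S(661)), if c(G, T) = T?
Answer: 155983/127924903 - √178894/255849806 ≈ 0.0012177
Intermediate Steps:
(-√(c(80, 333) + 178561) + 311966)/(44*(-4225) + S(661)) = (-√(333 + 178561) + 311966)/(44*(-4225) + 586*661²) = (-√178894 + 311966)/(-185900 + 586*436921) = (311966 - √178894)/(-185900 + 256035706) = (311966 - √178894)/255849806 = (311966 - √178894)*(1/255849806) = 155983/127924903 - √178894/255849806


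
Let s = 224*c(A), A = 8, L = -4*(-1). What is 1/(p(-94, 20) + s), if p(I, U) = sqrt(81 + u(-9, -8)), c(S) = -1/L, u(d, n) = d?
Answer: -7/383 - 3*sqrt(2)/1532 ≈ -0.021046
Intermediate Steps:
L = 4
c(S) = -1/4
p(I, U) = 6*sqrt(2) (p(I, U) = sqrt(81 - 9) = sqrt(72) = 6*sqrt(2))
s = -56 (s = 224*(-1/4) = -56)
1/(p(-94, 20) + s) = 1/(6*sqrt(2) - 56) = 1/(-56 + 6*sqrt(2))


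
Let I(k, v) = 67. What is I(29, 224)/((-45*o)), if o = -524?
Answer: 67/23580 ≈ 0.0028414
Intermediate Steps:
I(29, 224)/((-45*o)) = 67/((-45*(-524))) = 67/23580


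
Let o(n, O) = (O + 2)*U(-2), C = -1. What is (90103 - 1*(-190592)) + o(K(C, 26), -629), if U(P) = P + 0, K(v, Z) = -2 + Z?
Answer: 281949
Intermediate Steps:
U(P) = P
o(n, O) = -4 - 2*O (o(n, O) = (O + 2)*(-2) = (2 + O)*(-2) = -4 - 2*O)
(90103 - 1*(-190592)) + o(K(C, 26), -629) = (90103 - 1*(-190592)) + (-4 - 2*(-629)) = (90103 + 190592) + (-4 + 1258) = 280695 + 1254 = 281949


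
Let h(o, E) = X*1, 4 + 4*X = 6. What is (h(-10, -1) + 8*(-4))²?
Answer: 3969/4 ≈ 992.25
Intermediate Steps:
X = ½ (X = -1 + (¼)*6 = -1 + 3/2 = ½ ≈ 0.50000)
h(o, E) = ½ (h(o, E) = (½)*1 = ½)
(h(-10, -1) + 8*(-4))² = (½ + 8*(-4))² = (½ - 32)² = (-63/2)² = 3969/4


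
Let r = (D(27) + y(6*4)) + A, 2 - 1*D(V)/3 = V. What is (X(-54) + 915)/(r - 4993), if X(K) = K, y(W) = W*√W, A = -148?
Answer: -140343/849776 - 2583*√6/1699552 ≈ -0.16888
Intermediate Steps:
D(V) = 6 - 3*V
y(W) = W^(3/2)
r = -223 + 48*√6 (r = ((6 - 3*27) + (6*4)^(3/2)) - 148 = ((6 - 81) + 24^(3/2)) - 148 = (-75 + 48*√6) - 148 = -223 + 48*√6 ≈ -105.42)
(X(-54) + 915)/(r - 4993) = (-54 + 915)/((-223 + 48*√6) - 4993) = 861/(-5216 + 48*√6)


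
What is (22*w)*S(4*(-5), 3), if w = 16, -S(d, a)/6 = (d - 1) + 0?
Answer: 44352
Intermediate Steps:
S(d, a) = 6 - 6*d (S(d, a) = -6*((d - 1) + 0) = -6*((-1 + d) + 0) = -6*(-1 + d) = 6 - 6*d)
(22*w)*S(4*(-5), 3) = (22*16)*(6 - 24*(-5)) = 352*(6 - 6*(-20)) = 352*(6 + 120) = 352*126 = 44352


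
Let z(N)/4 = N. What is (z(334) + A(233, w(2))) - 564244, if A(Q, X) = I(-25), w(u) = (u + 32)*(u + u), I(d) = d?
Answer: -562933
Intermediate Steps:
z(N) = 4*N
w(u) = 2*u*(32 + u) (w(u) = (32 + u)*(2*u) = 2*u*(32 + u))
A(Q, X) = -25
(z(334) + A(233, w(2))) - 564244 = (4*334 - 25) - 564244 = (1336 - 25) - 564244 = 1311 - 564244 = -562933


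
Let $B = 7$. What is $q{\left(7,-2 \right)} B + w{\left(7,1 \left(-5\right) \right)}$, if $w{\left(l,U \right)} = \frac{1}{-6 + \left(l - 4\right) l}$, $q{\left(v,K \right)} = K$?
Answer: $- \frac{209}{15} \approx -13.933$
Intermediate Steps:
$w{\left(l,U \right)} = \frac{1}{-6 + l \left(-4 + l\right)}$ ($w{\left(l,U \right)} = \frac{1}{-6 + \left(-4 + l\right) l} = \frac{1}{-6 + l \left(-4 + l\right)}$)
$q{\left(7,-2 \right)} B + w{\left(7,1 \left(-5\right) \right)} = \left(-2\right) 7 + \frac{1}{-6 + 7^{2} - 28} = -14 + \frac{1}{-6 + 49 - 28} = -14 + \frac{1}{15} = - \frac{209}{15}$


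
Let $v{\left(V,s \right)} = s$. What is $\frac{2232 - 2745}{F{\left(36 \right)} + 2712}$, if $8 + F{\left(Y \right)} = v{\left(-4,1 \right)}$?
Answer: $- \frac{513}{2705} \approx -0.18965$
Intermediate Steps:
$F{\left(Y \right)} = -7$ ($F{\left(Y \right)} = -8 + 1 = -7$)
$\frac{2232 - 2745}{F{\left(36 \right)} + 2712} = \frac{2232 - 2745}{-7 + 2712} = - \frac{513}{2705}$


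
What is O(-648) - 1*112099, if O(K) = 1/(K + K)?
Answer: -145280305/1296 ≈ -1.1210e+5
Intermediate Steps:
O(K) = 1/(2*K)
O(-648) - 1*112099 = (½)/(-648) - 1*112099 = (½)*(-1/648) - 112099 = -1/1296 - 112099 = -145280305/1296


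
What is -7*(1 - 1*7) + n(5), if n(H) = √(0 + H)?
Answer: 42 + √5 ≈ 44.236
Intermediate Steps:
n(H) = √H
-7*(1 - 1*7) + n(5) = -7*(1 - 1*7) + √5 = -7*(1 - 7) + √5 = -7*(-6) + √5 = 42 + √5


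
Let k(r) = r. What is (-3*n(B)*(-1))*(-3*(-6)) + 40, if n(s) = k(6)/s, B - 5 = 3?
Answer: 161/2 ≈ 80.500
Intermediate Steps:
B = 8 (B = 5 + 3 = 8)
n(s) = 6/s
(-3*n(B)*(-1))*(-3*(-6)) + 40 = (-18/8*(-1))*(-3*(-6)) + 40 = (-18/8*(-1))*18 + 40 = (-3*¾*(-1))*18 + 40 = -9/4*(-1)*18 + 40 = (9/4)*18 + 40 = 81/2 + 40 = 161/2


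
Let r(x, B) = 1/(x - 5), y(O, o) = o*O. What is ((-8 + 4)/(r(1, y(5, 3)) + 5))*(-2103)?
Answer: 33648/19 ≈ 1770.9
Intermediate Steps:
y(O, o) = O*o
r(x, B) = 1/(-5 + x)
((-8 + 4)/(r(1, y(5, 3)) + 5))*(-2103) = ((-8 + 4)/(1/(-5 + 1) + 5))*(-2103) = -4/(1/(-4) + 5)*(-2103) = -4/(-¼ + 5)*(-2103) = -4/19/4*(-2103) = -4*4/19*(-2103) = -16/19*(-2103) = 33648/19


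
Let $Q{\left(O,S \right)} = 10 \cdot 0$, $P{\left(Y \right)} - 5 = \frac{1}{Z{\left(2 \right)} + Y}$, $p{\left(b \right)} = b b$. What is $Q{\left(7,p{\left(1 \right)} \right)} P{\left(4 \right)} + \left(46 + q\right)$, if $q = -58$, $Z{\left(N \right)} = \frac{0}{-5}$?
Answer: $-12$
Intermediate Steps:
$Z{\left(N \right)} = 0$ ($Z{\left(N \right)} = 0 \left(- \frac{1}{5}\right) = 0$)
$p{\left(b \right)} = b^{2}$
$P{\left(Y \right)} = 5 + \frac{1}{Y}$ ($P{\left(Y \right)} = 5 + \frac{1}{0 + Y} = 5 + \frac{1}{Y}$)
$Q{\left(O,S \right)} = 0$
$Q{\left(7,p{\left(1 \right)} \right)} P{\left(4 \right)} + \left(46 + q\right) = 0 \left(5 + \frac{1}{4}\right) + \left(46 - 58\right) = 0 \left(5 + \frac{1}{4}\right) - 12 = 0 \cdot \frac{21}{4} - 12 = 0 - 12 = -12$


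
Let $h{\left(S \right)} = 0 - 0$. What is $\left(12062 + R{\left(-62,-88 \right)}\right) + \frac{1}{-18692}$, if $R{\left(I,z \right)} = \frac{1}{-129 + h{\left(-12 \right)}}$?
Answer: $\frac{29084695795}{2411268} \approx 12062.0$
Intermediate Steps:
$h{\left(S \right)} = 0$ ($h{\left(S \right)} = 0 + 0 = 0$)
$R{\left(I,z \right)} = - \frac{1}{129}$ ($R{\left(I,z \right)} = \frac{1}{-129 + 0} = \frac{1}{-129} = - \frac{1}{129}$)
$\left(12062 + R{\left(-62,-88 \right)}\right) + \frac{1}{-18692} = \left(12062 - \frac{1}{129}\right) + \frac{1}{-18692} = \frac{1555997}{129} - \frac{1}{18692} = \frac{29084695795}{2411268}$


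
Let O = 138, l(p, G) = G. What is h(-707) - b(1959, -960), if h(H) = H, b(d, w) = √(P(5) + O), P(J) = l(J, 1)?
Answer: -707 - √139 ≈ -718.79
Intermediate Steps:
P(J) = 1
b(d, w) = √139 (b(d, w) = √(1 + 138) = √139)
h(-707) - b(1959, -960) = -707 - √139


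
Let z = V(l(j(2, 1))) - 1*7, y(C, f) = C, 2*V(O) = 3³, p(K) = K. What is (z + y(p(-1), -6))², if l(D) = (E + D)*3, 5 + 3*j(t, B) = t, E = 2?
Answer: 121/4 ≈ 30.250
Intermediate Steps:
j(t, B) = -5/3 + t/3
l(D) = 6 + 3*D (l(D) = (2 + D)*3 = 6 + 3*D)
V(O) = 27/2 (V(O) = (½)*3³ = (½)*27 = 27/2)
z = 13/2 (z = 27/2 - 1*7 = 27/2 - 7 = 13/2 ≈ 6.5000)
(z + y(p(-1), -6))² = (13/2 - 1)² = (11/2)² = 121/4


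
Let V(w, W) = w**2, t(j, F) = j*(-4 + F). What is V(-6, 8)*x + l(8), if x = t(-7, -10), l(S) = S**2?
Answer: 3592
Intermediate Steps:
x = 98 (x = -7*(-4 - 10) = -7*(-14) = 98)
V(-6, 8)*x + l(8) = (-6)**2*98 + 8**2 = 36*98 + 64 = 3528 + 64 = 3592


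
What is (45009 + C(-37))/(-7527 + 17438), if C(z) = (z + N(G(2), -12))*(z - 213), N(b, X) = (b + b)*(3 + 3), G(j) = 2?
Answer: 48259/9911 ≈ 4.8692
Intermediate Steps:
N(b, X) = 12*b (N(b, X) = (2*b)*6 = 12*b)
C(z) = (-213 + z)*(24 + z) (C(z) = (z + 12*2)*(z - 213) = (z + 24)*(-213 + z) = (24 + z)*(-213 + z) = (-213 + z)*(24 + z))
(45009 + C(-37))/(-7527 + 17438) = (45009 + (-5112 + (-37)² - 189*(-37)))/(-7527 + 17438) = (45009 + (-5112 + 1369 + 6993))/9911 = (45009 + 3250)*(1/9911) = 48259*(1/9911) = 48259/9911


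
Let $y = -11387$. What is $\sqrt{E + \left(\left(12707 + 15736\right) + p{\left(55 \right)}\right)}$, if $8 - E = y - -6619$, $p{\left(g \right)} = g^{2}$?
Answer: $2 \sqrt{9061} \approx 190.38$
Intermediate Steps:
$E = 4776$ ($E = 8 - \left(-11387 - -6619\right) = 8 - \left(-11387 + 6619\right) = 8 - -4768 = 8 + 4768 = 4776$)
$\sqrt{E + \left(\left(12707 + 15736\right) + p{\left(55 \right)}\right)} = \sqrt{4776 + \left(\left(12707 + 15736\right) + 55^{2}\right)} = \sqrt{4776 + \left(28443 + 3025\right)} = \sqrt{4776 + 31468} = \sqrt{36244} = 2 \sqrt{9061}$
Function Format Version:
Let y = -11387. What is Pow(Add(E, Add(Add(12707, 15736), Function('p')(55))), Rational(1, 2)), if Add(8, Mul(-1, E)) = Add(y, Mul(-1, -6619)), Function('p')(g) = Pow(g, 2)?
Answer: Mul(2, Pow(9061, Rational(1, 2))) ≈ 190.38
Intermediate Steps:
E = 4776 (E = Add(8, Mul(-1, Add(-11387, Mul(-1, -6619)))) = Add(8, Mul(-1, Add(-11387, 6619))) = Add(8, Mul(-1, -4768)) = Add(8, 4768) = 4776)
Pow(Add(E, Add(Add(12707, 15736), Function('p')(55))), Rational(1, 2)) = Pow(Add(4776, Add(Add(12707, 15736), Pow(55, 2))), Rational(1, 2)) = Pow(Add(4776, Add(28443, 3025)), Rational(1, 2)) = Pow(Add(4776, 31468), Rational(1, 2)) = Pow(36244, Rational(1, 2)) = Mul(2, Pow(9061, Rational(1, 2)))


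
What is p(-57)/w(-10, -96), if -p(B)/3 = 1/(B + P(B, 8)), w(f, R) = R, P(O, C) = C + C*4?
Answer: -1/544 ≈ -0.0018382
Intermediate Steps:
P(O, C) = 5*C (P(O, C) = C + 4*C = 5*C)
p(B) = -3/(40 + B) (p(B) = -3/(B + 5*8) = -3/(B + 40) = -3/(40 + B))
p(-57)/w(-10, -96) = -3/(40 - 57)/(-96) = -3/(-17)*(-1/96) = -3*(-1/17)*(-1/96) = (3/17)*(-1/96) = -1/544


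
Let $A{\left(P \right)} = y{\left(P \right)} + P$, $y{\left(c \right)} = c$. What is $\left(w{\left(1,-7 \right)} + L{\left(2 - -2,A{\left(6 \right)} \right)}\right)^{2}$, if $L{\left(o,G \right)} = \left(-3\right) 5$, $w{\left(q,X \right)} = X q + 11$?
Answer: $121$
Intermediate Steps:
$w{\left(q,X \right)} = 11 + X q$
$A{\left(P \right)} = 2 P$ ($A{\left(P \right)} = P + P = 2 P$)
$L{\left(o,G \right)} = -15$
$\left(w{\left(1,-7 \right)} + L{\left(2 - -2,A{\left(6 \right)} \right)}\right)^{2} = \left(\left(11 - 7\right) - 15\right)^{2} = \left(4 - 15\right)^{2} = \left(-11\right)^{2} = 121$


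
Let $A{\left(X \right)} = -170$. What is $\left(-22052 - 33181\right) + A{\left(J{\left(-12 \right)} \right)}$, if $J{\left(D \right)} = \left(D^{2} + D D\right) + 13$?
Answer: $-55403$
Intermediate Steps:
$J{\left(D \right)} = 13 + 2 D^{2}$ ($J{\left(D \right)} = \left(D^{2} + D^{2}\right) + 13 = 2 D^{2} + 13 = 13 + 2 D^{2}$)
$\left(-22052 - 33181\right) + A{\left(J{\left(-12 \right)} \right)} = \left(-22052 - 33181\right) - 170 = -55233 - 170 = -55403$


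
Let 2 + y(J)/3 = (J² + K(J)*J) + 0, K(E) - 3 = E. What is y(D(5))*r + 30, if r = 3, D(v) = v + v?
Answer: 2082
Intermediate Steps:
D(v) = 2*v
K(E) = 3 + E
y(J) = -6 + 3*J² + 3*J*(3 + J) (y(J) = -6 + 3*((J² + (3 + J)*J) + 0) = -6 + 3*((J² + J*(3 + J)) + 0) = -6 + 3*(J² + J*(3 + J)) = -6 + (3*J² + 3*J*(3 + J)) = -6 + 3*J² + 3*J*(3 + J))
y(D(5))*r + 30 = (-6 + 6*(2*5)² + 9*(2*5))*3 + 30 = (-6 + 6*10² + 9*10)*3 + 30 = (-6 + 6*100 + 90)*3 + 30 = (-6 + 600 + 90)*3 + 30 = 684*3 + 30 = 2052 + 30 = 2082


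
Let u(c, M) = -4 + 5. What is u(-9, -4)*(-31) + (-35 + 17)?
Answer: -49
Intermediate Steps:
u(c, M) = 1
u(-9, -4)*(-31) + (-35 + 17) = 1*(-31) + (-35 + 17) = -31 - 18 = -49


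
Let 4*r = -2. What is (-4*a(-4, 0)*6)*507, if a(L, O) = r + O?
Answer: 6084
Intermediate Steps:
r = -½ (r = (¼)*(-2) = -½ ≈ -0.50000)
a(L, O) = -½ + O
(-4*a(-4, 0)*6)*507 = (-4*(-½ + 0)*6)*507 = (-4*(-½)*6)*507 = (2*6)*507 = 12*507 = 6084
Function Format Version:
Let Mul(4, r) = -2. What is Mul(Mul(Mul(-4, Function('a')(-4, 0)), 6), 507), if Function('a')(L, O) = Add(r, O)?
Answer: 6084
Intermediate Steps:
r = Rational(-1, 2) (r = Mul(Rational(1, 4), -2) = Rational(-1, 2) ≈ -0.50000)
Function('a')(L, O) = Add(Rational(-1, 2), O)
Mul(Mul(Mul(-4, Function('a')(-4, 0)), 6), 507) = Mul(Mul(Mul(-4, Add(Rational(-1, 2), 0)), 6), 507) = Mul(Mul(Mul(-4, Rational(-1, 2)), 6), 507) = Mul(Mul(2, 6), 507) = Mul(12, 507) = 6084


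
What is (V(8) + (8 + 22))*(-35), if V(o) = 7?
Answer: -1295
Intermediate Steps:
(V(8) + (8 + 22))*(-35) = (7 + (8 + 22))*(-35) = (7 + 30)*(-35) = 37*(-35) = -1295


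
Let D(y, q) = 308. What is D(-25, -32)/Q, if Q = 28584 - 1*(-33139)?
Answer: 308/61723 ≈ 0.0049900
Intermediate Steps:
Q = 61723 (Q = 28584 + 33139 = 61723)
D(-25, -32)/Q = 308/61723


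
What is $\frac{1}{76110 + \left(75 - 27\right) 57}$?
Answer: $\frac{1}{78846} \approx 1.2683 \cdot 10^{-5}$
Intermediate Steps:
$\frac{1}{76110 + \left(75 - 27\right) 57} = \frac{1}{76110 + 48 \cdot 57} = \frac{1}{76110 + 2736} = \frac{1}{78846}$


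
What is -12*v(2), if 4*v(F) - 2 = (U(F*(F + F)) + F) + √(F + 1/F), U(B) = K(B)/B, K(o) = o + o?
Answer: -18 - 3*√10/2 ≈ -22.743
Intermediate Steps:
K(o) = 2*o
U(B) = 2 (U(B) = (2*B)/B = 2)
v(F) = 1 + F/4 + √(F + 1/F)/4 (v(F) = ½ + ((2 + F) + √(F + 1/F))/4 = ½ + (2 + F + √(F + 1/F))/4 = ½ + (½ + F/4 + √(F + 1/F)/4) = 1 + F/4 + √(F + 1/F)/4)
-12*v(2) = -12*(1 + (¼)*2 + √(2 + 1/2)/4) = -12*(1 + ½ + √(2 + ½)/4) = -12*(1 + ½ + √(5/2)/4) = -12*(1 + ½ + (√10/2)/4) = -12*(1 + ½ + √10/8) = -12*(3/2 + √10/8) = -18 - 3*√10/2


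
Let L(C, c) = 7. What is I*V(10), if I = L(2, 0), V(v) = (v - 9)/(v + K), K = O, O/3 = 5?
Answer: 7/25 ≈ 0.28000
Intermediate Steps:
O = 15 (O = 3*5 = 15)
K = 15
V(v) = (-9 + v)/(15 + v) (V(v) = (v - 9)/(v + 15) = (-9 + v)/(15 + v))
I = 7
I*V(10) = 7*((-9 + 10)/(15 + 10)) = 7*(1/25) = 7/25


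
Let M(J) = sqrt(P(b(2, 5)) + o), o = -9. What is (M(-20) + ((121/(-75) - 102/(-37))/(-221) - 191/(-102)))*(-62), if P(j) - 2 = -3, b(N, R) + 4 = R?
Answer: -71003299/613275 - 62*I*sqrt(10) ≈ -115.78 - 196.06*I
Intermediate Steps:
b(N, R) = -4 + R
P(j) = -1 (P(j) = 2 - 3 = -1)
M(J) = I*sqrt(10) (M(J) = sqrt(-1 - 9) = sqrt(-10) = I*sqrt(10))
(M(-20) + ((121/(-75) - 102/(-37))/(-221) - 191/(-102)))*(-62) = (I*sqrt(10) + ((121/(-75) - 102/(-37))/(-221) - 191/(-102)))*(-62) = (I*sqrt(10) + ((121*(-1/75) - 102*(-1/37))*(-1/221) - 191*(-1/102)))*(-62) = (I*sqrt(10) + ((-121/75 + 102/37)*(-1/221) + 191/102))*(-62) = (I*sqrt(10) + ((3173/2775)*(-1/221) + 191/102))*(-62) = (I*sqrt(10) + (-3173/613275 + 191/102))*(-62) = (I*sqrt(10) + 2290429/1226550)*(-62) = (2290429/1226550 + I*sqrt(10))*(-62) = -71003299/613275 - 62*I*sqrt(10)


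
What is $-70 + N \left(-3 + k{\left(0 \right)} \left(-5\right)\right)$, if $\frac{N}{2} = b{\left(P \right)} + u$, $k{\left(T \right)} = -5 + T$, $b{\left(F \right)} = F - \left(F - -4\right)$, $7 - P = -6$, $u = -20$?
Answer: $-1126$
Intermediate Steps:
$P = 13$ ($P = 7 - -6 = 7 + 6 = 13$)
$b{\left(F \right)} = -4$ ($b{\left(F \right)} = F - \left(F + 4\right) = F - \left(4 + F\right) = -4$)
$N = -48$ ($N = 2 \left(-4 - 20\right) = 2 \left(-24\right) = -48$)
$-70 + N \left(-3 + k{\left(0 \right)} \left(-5\right)\right) = -70 - 48 \left(-3 + \left(-5 + 0\right) \left(-5\right)\right) = -70 - 48 \left(-3 - -25\right) = -70 - 48 \left(-3 + 25\right) = -70 - 1056 = -1126$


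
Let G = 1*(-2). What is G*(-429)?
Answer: 858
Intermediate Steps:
G = -2
G*(-429) = -2*(-429) = 858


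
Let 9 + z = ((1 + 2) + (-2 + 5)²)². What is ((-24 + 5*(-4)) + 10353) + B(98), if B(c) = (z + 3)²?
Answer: 29353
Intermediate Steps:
z = 135 (z = -9 + ((1 + 2) + (-2 + 5)²)² = -9 + (3 + 3²)² = -9 + (3 + 9)² = -9 + 12² = -9 + 144 = 135)
B(c) = 19044 (B(c) = (135 + 3)² = 138² = 19044)
((-24 + 5*(-4)) + 10353) + B(98) = ((-24 + 5*(-4)) + 10353) + 19044 = ((-24 - 20) + 10353) + 19044 = (-44 + 10353) + 19044 = 10309 + 19044 = 29353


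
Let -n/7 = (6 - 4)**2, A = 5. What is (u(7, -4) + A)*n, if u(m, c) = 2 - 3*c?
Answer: -532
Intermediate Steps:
n = -28 (n = -7*(6 - 4)**2 = -7*2**2 = -7*4 = -28)
(u(7, -4) + A)*n = ((2 - 3*(-4)) + 5)*(-28) = ((2 + 12) + 5)*(-28) = (14 + 5)*(-28) = 19*(-28) = -532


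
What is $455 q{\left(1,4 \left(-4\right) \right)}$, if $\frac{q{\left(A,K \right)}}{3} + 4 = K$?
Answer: $-27300$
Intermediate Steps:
$q{\left(A,K \right)} = -12 + 3 K$
$455 q{\left(1,4 \left(-4\right) \right)} = 455 \left(-12 + 3 \cdot 4 \left(-4\right)\right) = 455 \left(-12 + 3 \left(-16\right)\right) = 455 \left(-12 - 48\right) = 455 \left(-60\right) = -27300$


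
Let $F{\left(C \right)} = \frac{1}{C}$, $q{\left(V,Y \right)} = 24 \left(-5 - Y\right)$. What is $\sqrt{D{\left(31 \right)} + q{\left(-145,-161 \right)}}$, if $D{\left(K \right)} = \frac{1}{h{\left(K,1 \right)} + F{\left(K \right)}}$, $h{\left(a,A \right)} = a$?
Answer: $\frac{\sqrt{3464892158}}{962} \approx 61.188$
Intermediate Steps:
$q{\left(V,Y \right)} = -120 - 24 Y$
$D{\left(K \right)} = \frac{1}{K + \frac{1}{K}}$
$\sqrt{D{\left(31 \right)} + q{\left(-145,-161 \right)}} = \sqrt{\frac{31}{1 + 31^{2}} - -3744} = \sqrt{\frac{31}{1 + 961} + \left(-120 + 3864\right)} = \sqrt{\frac{31}{962} + 3744} = \sqrt{\frac{3601759}{962}} = \frac{\sqrt{3464892158}}{962}$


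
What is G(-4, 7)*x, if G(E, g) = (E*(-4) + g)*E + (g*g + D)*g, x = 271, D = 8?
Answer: 83197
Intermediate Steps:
G(E, g) = E*(g - 4*E) + g*(8 + g²) (G(E, g) = (E*(-4) + g)*E + (g*g + 8)*g = (-4*E + g)*E + (g² + 8)*g = (g - 4*E)*E + (8 + g²)*g = E*(g - 4*E) + g*(8 + g²))
G(-4, 7)*x = (7³ - 4*(-4)² + 8*7 - 4*7)*271 = (343 - 4*16 + 56 - 28)*271 = (343 - 64 + 56 - 28)*271 = 307*271 = 83197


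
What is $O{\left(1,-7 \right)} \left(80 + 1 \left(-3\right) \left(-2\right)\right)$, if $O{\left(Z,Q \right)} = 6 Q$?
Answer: $-3612$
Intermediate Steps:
$O{\left(1,-7 \right)} \left(80 + 1 \left(-3\right) \left(-2\right)\right) = 6 \left(-7\right) \left(80 + 1 \left(-3\right) \left(-2\right)\right) = - 42 \left(80 - -6\right) = - 42 \left(80 + 6\right) = \left(-42\right) 86 = -3612$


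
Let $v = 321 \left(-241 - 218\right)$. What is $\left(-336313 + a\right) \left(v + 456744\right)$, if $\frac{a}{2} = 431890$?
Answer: $163200927135$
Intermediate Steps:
$a = 863780$ ($a = 2 \cdot 431890 = 863780$)
$v = -147339$ ($v = 321 \left(-459\right) = -147339$)
$\left(-336313 + a\right) \left(v + 456744\right) = \left(-336313 + 863780\right) \left(-147339 + 456744\right) = 527467 \cdot 309405 = 163200927135$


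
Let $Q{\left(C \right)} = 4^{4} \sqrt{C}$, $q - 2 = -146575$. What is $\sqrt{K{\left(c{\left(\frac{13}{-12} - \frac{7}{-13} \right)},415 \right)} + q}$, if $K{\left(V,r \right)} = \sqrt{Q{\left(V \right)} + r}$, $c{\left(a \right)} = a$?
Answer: $\frac{\sqrt{-222937533 + 39 \sqrt{39} \sqrt{16185 + 128 i \sqrt{3315}}}}{39} \approx 0.0059134 + 382.82 i$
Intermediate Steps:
$q = -146573$ ($q = 2 - 146575 = -146573$)
$Q{\left(C \right)} = 256 \sqrt{C}$
$K{\left(V,r \right)} = \sqrt{r + 256 \sqrt{V}}$ ($K{\left(V,r \right)} = \sqrt{256 \sqrt{V} + r} = \sqrt{r + 256 \sqrt{V}}$)
$\sqrt{K{\left(c{\left(\frac{13}{-12} - \frac{7}{-13} \right)},415 \right)} + q} = \sqrt{\sqrt{415 + 256 \sqrt{\frac{13}{-12} - \frac{7}{-13}}} - 146573} = \sqrt{\sqrt{415 + 256 \sqrt{13 \left(- \frac{1}{12}\right) - - \frac{7}{13}}} - 146573} = \sqrt{\sqrt{415 + 256 \sqrt{- \frac{13}{12} + \frac{7}{13}}} - 146573} = \sqrt{\sqrt{415 + 256 \sqrt{- \frac{85}{156}}} - 146573} = \sqrt{\sqrt{415 + 256 \frac{i \sqrt{3315}}{78}} - 146573} = \sqrt{\sqrt{415 + \frac{128 i \sqrt{3315}}{39}} - 146573} = \sqrt{-146573 + \sqrt{415 + \frac{128 i \sqrt{3315}}{39}}}$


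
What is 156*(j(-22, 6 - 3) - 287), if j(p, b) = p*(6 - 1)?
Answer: -61932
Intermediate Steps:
j(p, b) = 5*p (j(p, b) = p*5 = 5*p)
156*(j(-22, 6 - 3) - 287) = 156*(5*(-22) - 287) = 156*(-110 - 287) = 156*(-397) = -61932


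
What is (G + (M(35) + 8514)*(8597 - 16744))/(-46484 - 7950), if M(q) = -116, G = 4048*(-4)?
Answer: 34217349/27217 ≈ 1257.2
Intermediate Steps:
G = -16192
(G + (M(35) + 8514)*(8597 - 16744))/(-46484 - 7950) = (-16192 + (-116 + 8514)*(8597 - 16744))/(-46484 - 7950) = (-16192 + 8398*(-8147))/(-54434) = (-16192 - 68418506)*(-1/54434) = -68434698*(-1/54434) = 34217349/27217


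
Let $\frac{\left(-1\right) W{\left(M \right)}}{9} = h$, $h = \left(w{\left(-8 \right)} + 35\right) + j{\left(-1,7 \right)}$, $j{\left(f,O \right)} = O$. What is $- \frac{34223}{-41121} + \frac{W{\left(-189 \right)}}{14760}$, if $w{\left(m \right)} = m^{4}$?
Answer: $- \frac{57016489}{33719220} \approx -1.6909$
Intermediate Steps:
$h = 4138$ ($h = \left(\left(-8\right)^{4} + 35\right) + 7 = \left(4096 + 35\right) + 7 = 4131 + 7 = 4138$)
$W{\left(M \right)} = -37242$ ($W{\left(M \right)} = \left(-9\right) 4138 = -37242$)
$- \frac{34223}{-41121} + \frac{W{\left(-189 \right)}}{14760} = - \frac{34223}{-41121} - \frac{37242}{14760} = \left(-34223\right) \left(- \frac{1}{41121}\right) - \frac{2069}{820} = \frac{34223}{41121} - \frac{2069}{820} = - \frac{57016489}{33719220}$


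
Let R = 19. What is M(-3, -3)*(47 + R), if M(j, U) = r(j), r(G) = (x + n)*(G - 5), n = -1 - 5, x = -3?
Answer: 4752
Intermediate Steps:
n = -6
r(G) = 45 - 9*G (r(G) = (-3 - 6)*(G - 5) = -9*(-5 + G) = 45 - 9*G)
M(j, U) = 45 - 9*j
M(-3, -3)*(47 + R) = (45 - 9*(-3))*(47 + 19) = (45 + 27)*66 = 72*66 = 4752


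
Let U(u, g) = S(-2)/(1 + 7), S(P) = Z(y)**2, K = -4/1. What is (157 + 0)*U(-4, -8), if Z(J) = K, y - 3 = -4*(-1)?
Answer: 314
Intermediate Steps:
y = 7 (y = 3 - 4*(-1) = 3 + 4 = 7)
K = -4 (K = -4*1 = -4)
Z(J) = -4
S(P) = 16 (S(P) = (-4)**2 = 16)
U(u, g) = 2 (U(u, g) = 16/(1 + 7) = 16/8 = 16*(1/8) = 2)
(157 + 0)*U(-4, -8) = (157 + 0)*2 = 157*2 = 314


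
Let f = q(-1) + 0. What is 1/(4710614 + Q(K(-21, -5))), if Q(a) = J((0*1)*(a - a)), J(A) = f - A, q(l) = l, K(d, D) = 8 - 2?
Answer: 1/4710613 ≈ 2.1229e-7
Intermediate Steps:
K(d, D) = 6
f = -1 (f = -1 + 0 = -1)
J(A) = -1 - A
Q(a) = -1 (Q(a) = -1 - 0*1*(a - a) = -1 - 0*0 = -1 - 1*0 = -1 + 0 = -1)
1/(4710614 + Q(K(-21, -5))) = 1/(4710614 - 1) = 1/4710613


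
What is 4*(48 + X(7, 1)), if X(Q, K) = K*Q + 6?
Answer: 244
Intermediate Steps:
X(Q, K) = 6 + K*Q
4*(48 + X(7, 1)) = 4*(48 + (6 + 1*7)) = 4*(48 + (6 + 7)) = 4*(48 + 13) = 4*61 = 244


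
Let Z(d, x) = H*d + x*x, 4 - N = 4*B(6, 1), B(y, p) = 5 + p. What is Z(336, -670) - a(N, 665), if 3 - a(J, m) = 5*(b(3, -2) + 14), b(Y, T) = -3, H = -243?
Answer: 367304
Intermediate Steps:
N = -20 (N = 4 - 4*(5 + 1) = 4 - 4*6 = 4 - 1*24 = 4 - 24 = -20)
a(J, m) = -52 (a(J, m) = 3 - 5*(-3 + 14) = 3 - 5*11 = 3 - 1*55 = 3 - 55 = -52)
Z(d, x) = x² - 243*d (Z(d, x) = -243*d + x*x = -243*d + x² = x² - 243*d)
Z(336, -670) - a(N, 665) = ((-670)² - 243*336) - 1*(-52) = (448900 - 81648) + 52 = 367252 + 52 = 367304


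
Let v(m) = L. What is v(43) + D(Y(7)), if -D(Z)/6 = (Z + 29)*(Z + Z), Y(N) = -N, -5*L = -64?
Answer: 9304/5 ≈ 1860.8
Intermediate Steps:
L = 64/5 (L = -1/5*(-64) = 64/5 ≈ 12.800)
v(m) = 64/5
D(Z) = -12*Z*(29 + Z) (D(Z) = -6*(Z + 29)*(Z + Z) = -6*(29 + Z)*2*Z = -12*Z*(29 + Z))
v(43) + D(Y(7)) = 64/5 - 12*(-1*7)*(29 - 1*7) = 64/5 - 12*(-7)*(29 - 7) = 64/5 - 12*(-7)*22 = 64/5 + 1848 = 9304/5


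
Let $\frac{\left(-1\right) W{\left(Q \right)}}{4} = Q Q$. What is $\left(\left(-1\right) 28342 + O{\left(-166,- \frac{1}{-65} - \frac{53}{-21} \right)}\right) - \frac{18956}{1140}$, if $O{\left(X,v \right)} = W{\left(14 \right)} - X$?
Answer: $- \frac{8258339}{285} \approx -28977.0$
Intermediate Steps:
$W{\left(Q \right)} = - 4 Q^{2}$ ($W{\left(Q \right)} = - 4 Q Q = - 4 Q^{2}$)
$O{\left(X,v \right)} = -784 - X$ ($O{\left(X,v \right)} = - 4 \cdot 14^{2} - X = \left(-4\right) 196 - X = -784 - X$)
$\left(\left(-1\right) 28342 + O{\left(-166,- \frac{1}{-65} - \frac{53}{-21} \right)}\right) - \frac{18956}{1140} = \left(\left(-1\right) 28342 - 618\right) - \frac{18956}{1140} = \left(-28342 + \left(-784 + 166\right)\right) - \frac{4739}{285} = \left(-28342 - 618\right) - \frac{4739}{285} = -28960 - \frac{4739}{285} = - \frac{8258339}{285}$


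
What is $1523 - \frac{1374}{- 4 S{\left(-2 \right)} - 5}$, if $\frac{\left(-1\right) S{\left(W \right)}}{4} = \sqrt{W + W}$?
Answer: $\frac{1604497}{1049} + \frac{43968 i}{1049} \approx 1529.5 + 41.914 i$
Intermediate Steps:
$S{\left(W \right)} = - 4 \sqrt{2} \sqrt{W}$ ($S{\left(W \right)} = - 4 \sqrt{W + W} = - 4 \sqrt{2 W} = - 4 \sqrt{2} \sqrt{W}$)
$1523 - \frac{1374}{- 4 S{\left(-2 \right)} - 5} = 1523 - \frac{1374}{- 4 \left(- 4 \sqrt{2} \sqrt{-2}\right) - 5} = 1523 - \frac{1374}{- 4 \left(- 4 \sqrt{2} i \sqrt{2}\right) - 5} = 1523 - \frac{1374}{- 4 \left(- 8 i\right) - 5} = 1523 - \frac{1374}{32 i - 5} = 1523 - \frac{1374}{-5 + 32 i} = 1523 - 1374 \frac{-5 - 32 i}{1049} = 1523 - \frac{1374 \left(-5 - 32 i\right)}{1049}$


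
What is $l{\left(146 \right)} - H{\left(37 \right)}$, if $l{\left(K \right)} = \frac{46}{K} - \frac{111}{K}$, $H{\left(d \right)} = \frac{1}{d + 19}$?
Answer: $- \frac{1893}{4088} \approx -0.46306$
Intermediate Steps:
$H{\left(d \right)} = \frac{1}{19 + d}$
$l{\left(K \right)} = - \frac{65}{K}$
$l{\left(146 \right)} - H{\left(37 \right)} = - \frac{65}{146} - \frac{1}{19 + 37} = \left(-65\right) \frac{1}{146} - \frac{1}{56} = - \frac{65}{146} - \frac{1}{56} = - \frac{1893}{4088}$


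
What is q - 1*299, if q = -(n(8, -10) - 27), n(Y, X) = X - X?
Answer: -272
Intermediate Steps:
n(Y, X) = 0
q = 27 (q = -(0 - 27) = -1*(-27) = 27)
q - 1*299 = 27 - 1*299 = 27 - 299 = -272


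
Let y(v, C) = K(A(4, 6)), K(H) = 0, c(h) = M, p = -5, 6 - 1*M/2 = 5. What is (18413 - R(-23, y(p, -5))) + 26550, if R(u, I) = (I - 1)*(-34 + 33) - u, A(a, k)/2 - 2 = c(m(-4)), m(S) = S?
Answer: 44939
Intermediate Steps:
M = 2 (M = 12 - 2*5 = 12 - 10 = 2)
c(h) = 2
A(a, k) = 8 (A(a, k) = 4 + 2*2 = 4 + 4 = 8)
y(v, C) = 0
R(u, I) = 1 - I - u (R(u, I) = (-1 + I)*(-1) - u = (1 - I) - u = 1 - I - u)
(18413 - R(-23, y(p, -5))) + 26550 = (18413 - (1 - 1*0 - 1*(-23))) + 26550 = (18413 - (1 + 0 + 23)) + 26550 = (18413 - 1*24) + 26550 = (18413 - 24) + 26550 = 18389 + 26550 = 44939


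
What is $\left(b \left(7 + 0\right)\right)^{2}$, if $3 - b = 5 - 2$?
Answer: $0$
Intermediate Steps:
$b = 0$ ($b = 3 - \left(5 - 2\right) = 3 - 3 = 0$)
$\left(b \left(7 + 0\right)\right)^{2} = \left(0 \left(7 + 0\right)\right)^{2} = \left(0 \cdot 7\right)^{2} = 0^{2} = 0$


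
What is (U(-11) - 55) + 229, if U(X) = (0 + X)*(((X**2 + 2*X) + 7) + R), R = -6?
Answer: -926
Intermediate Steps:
U(X) = X*(1 + X**2 + 2*X) (U(X) = (0 + X)*(((X**2 + 2*X) + 7) - 6) = X*((7 + X**2 + 2*X) - 6) = X*(1 + X**2 + 2*X))
(U(-11) - 55) + 229 = (-11*(1 + (-11)**2 + 2*(-11)) - 55) + 229 = (-11*(1 + 121 - 22) - 55) + 229 = (-11*100 - 55) + 229 = (-1100 - 55) + 229 = -1155 + 229 = -926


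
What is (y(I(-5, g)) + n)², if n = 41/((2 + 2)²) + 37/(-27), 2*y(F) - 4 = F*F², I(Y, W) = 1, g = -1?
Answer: 2544025/186624 ≈ 13.632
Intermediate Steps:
y(F) = 2 + F³/2 (y(F) = 2 + (F*F²)/2 = 2 + F³/2)
n = 515/432 (n = 41/(4²) + 37*(-1/27) = 41/16 - 37/27 = 515/432 ≈ 1.1921)
(y(I(-5, g)) + n)² = ((2 + (½)*1³) + 515/432)² = ((2 + (½)*1) + 515/432)² = ((2 + ½) + 515/432)² = (5/2 + 515/432)² = (1595/432)² = 2544025/186624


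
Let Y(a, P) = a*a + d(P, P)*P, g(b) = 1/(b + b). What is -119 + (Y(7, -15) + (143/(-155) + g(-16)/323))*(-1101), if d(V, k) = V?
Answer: -481869027937/1602080 ≈ -3.0078e+5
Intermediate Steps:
g(b) = 1/(2*b)
Y(a, P) = P² + a² (Y(a, P) = a*a + P*P = a² + P² = P² + a²)
-119 + (Y(7, -15) + (143/(-155) + g(-16)/323))*(-1101) = -119 + (((-15)² + 7²) + (143/(-155) + ((½)/(-16))/323))*(-1101) = -119 + ((225 + 49) + (143*(-1/155) + ((½)*(-1/16))*(1/323)))*(-1101) = -119 + (274 + (-143/155 - 1/32*1/323))*(-1101) = -119 + (274 + (-143/155 - 1/10336))*(-1101) = -119 + (274 - 1478203/1602080)*(-1101) = -119 + (437491717/1602080)*(-1101) = -119 - 481678380417/1602080 = -481869027937/1602080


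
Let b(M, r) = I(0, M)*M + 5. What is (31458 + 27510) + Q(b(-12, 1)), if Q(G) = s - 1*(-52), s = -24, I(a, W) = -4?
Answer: 58996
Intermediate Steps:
b(M, r) = 5 - 4*M (b(M, r) = -4*M + 5 = 5 - 4*M)
Q(G) = 28 (Q(G) = -24 - 1*(-52) = -24 + 52 = 28)
(31458 + 27510) + Q(b(-12, 1)) = (31458 + 27510) + 28 = 58968 + 28 = 58996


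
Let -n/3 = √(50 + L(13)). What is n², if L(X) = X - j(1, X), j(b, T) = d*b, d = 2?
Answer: 549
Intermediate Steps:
j(b, T) = 2*b
L(X) = -2 + X (L(X) = X - 2 = -2 + X)
n = -3*√61 (n = -3*√(50 + (-2 + 13)) = -3*√(50 + 11) = -3*√61 ≈ -23.431)
n² = (-3*√61)² = 549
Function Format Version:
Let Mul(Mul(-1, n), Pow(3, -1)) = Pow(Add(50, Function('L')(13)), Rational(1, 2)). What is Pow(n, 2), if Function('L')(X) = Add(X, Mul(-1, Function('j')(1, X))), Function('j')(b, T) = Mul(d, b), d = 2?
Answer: 549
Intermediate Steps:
Function('j')(b, T) = Mul(2, b)
Function('L')(X) = Add(-2, X) (Function('L')(X) = Add(X, Mul(-1, Mul(2, 1))) = Add(X, Mul(-1, 2)) = Add(X, -2) = Add(-2, X))
n = Mul(-3, Pow(61, Rational(1, 2))) (n = Mul(-3, Pow(Add(50, Add(-2, 13)), Rational(1, 2))) = Mul(-3, Pow(Add(50, 11), Rational(1, 2))) = Mul(-3, Pow(61, Rational(1, 2))) ≈ -23.431)
Pow(n, 2) = Pow(Mul(-3, Pow(61, Rational(1, 2))), 2) = 549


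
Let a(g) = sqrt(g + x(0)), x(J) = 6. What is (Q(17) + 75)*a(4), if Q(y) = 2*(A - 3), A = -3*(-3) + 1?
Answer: 89*sqrt(10) ≈ 281.44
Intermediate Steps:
a(g) = sqrt(6 + g) (a(g) = sqrt(g + 6) = sqrt(6 + g))
A = 10 (A = 9 + 1 = 10)
Q(y) = 14 (Q(y) = 2*(10 - 3) = 2*7 = 14)
(Q(17) + 75)*a(4) = (14 + 75)*sqrt(6 + 4) = 89*sqrt(10)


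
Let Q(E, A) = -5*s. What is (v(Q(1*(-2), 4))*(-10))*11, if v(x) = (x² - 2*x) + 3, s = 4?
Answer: -48730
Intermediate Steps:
Q(E, A) = -20 (Q(E, A) = -5*4 = -20)
v(x) = 3 + x² - 2*x
(v(Q(1*(-2), 4))*(-10))*11 = ((3 + (-20)² - 2*(-20))*(-10))*11 = ((3 + 400 + 40)*(-10))*11 = (443*(-10))*11 = -4430*11 = -48730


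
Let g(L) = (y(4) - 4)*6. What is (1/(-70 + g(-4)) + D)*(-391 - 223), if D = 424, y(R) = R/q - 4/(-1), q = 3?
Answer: -8070109/31 ≈ -2.6033e+5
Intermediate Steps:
y(R) = 4 + R/3 (y(R) = R/3 - 4/(-1) = R*(⅓) - 4*(-1) = R/3 + 4 = 4 + R/3)
g(L) = 8 (g(L) = ((4 + (⅓)*4) - 4)*6 = ((4 + 4/3) - 4)*6 = (16/3 - 4)*6 = (4/3)*6 = 8)
(1/(-70 + g(-4)) + D)*(-391 - 223) = (1/(-70 + 8) + 424)*(-391 - 223) = (1/(-62) + 424)*(-614) = (-1/62 + 424)*(-614) = (26287/62)*(-614) = -8070109/31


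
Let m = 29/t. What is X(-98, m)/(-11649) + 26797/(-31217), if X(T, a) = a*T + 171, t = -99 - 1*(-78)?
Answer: -965163182/1090940499 ≈ -0.88471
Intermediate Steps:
t = -21 (t = -99 + 78 = -21)
m = -29/21 (m = 29/(-21) = 29*(-1/21) = -29/21 ≈ -1.3810)
X(T, a) = 171 + T*a (X(T, a) = T*a + 171 = 171 + T*a)
X(-98, m)/(-11649) + 26797/(-31217) = (171 - 98*(-29/21))/(-11649) + 26797/(-31217) = (171 + 406/3)*(-1/11649) + 26797*(-1/31217) = (919/3)*(-1/11649) - 26797/31217 = -919/34947 - 26797/31217 = -965163182/1090940499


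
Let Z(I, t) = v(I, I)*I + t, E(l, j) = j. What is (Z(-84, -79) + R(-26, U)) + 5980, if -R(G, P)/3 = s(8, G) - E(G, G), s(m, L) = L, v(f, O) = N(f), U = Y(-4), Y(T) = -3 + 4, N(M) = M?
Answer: 12957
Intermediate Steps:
Y(T) = 1
U = 1
v(f, O) = f
R(G, P) = 0 (R(G, P) = -3*(G - G) = -3*0 = 0)
Z(I, t) = t + I² (Z(I, t) = I*I + t = I² + t = t + I²)
(Z(-84, -79) + R(-26, U)) + 5980 = ((-79 + (-84)²) + 0) + 5980 = ((-79 + 7056) + 0) + 5980 = (6977 + 0) + 5980 = 6977 + 5980 = 12957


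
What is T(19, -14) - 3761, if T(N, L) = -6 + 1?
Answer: -3766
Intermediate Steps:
T(N, L) = -5
T(19, -14) - 3761 = -5 - 3761 = -3766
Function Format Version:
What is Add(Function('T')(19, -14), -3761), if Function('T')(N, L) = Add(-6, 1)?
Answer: -3766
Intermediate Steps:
Function('T')(N, L) = -5
Add(Function('T')(19, -14), -3761) = Add(-5, -3761) = -3766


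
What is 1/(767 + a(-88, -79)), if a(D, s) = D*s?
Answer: 1/7719 ≈ 0.00012955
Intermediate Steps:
1/(767 + a(-88, -79)) = 1/(767 - 88*(-79)) = 1/(767 + 6952) = 1/7719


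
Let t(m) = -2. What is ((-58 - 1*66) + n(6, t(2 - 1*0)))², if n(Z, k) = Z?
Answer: 13924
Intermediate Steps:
((-58 - 1*66) + n(6, t(2 - 1*0)))² = ((-58 - 1*66) + 6)² = ((-58 - 66) + 6)² = (-124 + 6)² = (-118)² = 13924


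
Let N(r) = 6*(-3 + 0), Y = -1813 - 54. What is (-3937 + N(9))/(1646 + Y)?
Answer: 3955/221 ≈ 17.896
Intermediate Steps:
Y = -1867
N(r) = -18 (N(r) = 6*(-3) = -18)
(-3937 + N(9))/(1646 + Y) = (-3937 - 18)/(1646 - 1867) = -3955/(-221) = -3955*(-1/221) = 3955/221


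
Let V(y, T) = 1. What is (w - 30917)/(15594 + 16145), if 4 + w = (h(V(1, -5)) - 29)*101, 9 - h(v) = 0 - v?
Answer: -32840/31739 ≈ -1.0347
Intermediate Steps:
h(v) = 9 + v (h(v) = 9 - (0 - v) = 9 - (-1)*v = 9 + v)
w = -1923 (w = -4 + ((9 + 1) - 29)*101 = -4 + (10 - 29)*101 = -4 - 19*101 = -4 - 1919 = -1923)
(w - 30917)/(15594 + 16145) = (-1923 - 30917)/(15594 + 16145) = -32840/31739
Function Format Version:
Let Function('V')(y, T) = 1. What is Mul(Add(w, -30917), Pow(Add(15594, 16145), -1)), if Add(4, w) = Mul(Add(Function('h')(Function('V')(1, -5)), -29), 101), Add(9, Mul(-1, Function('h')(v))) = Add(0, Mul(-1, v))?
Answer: Rational(-32840, 31739) ≈ -1.0347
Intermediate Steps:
Function('h')(v) = Add(9, v) (Function('h')(v) = Add(9, Mul(-1, Add(0, Mul(-1, v)))) = Add(9, Mul(-1, Mul(-1, v))) = Add(9, v))
w = -1923 (w = Add(-4, Mul(Add(Add(9, 1), -29), 101)) = Add(-4, Mul(Add(10, -29), 101)) = Add(-4, Mul(-19, 101)) = Add(-4, -1919) = -1923)
Mul(Add(w, -30917), Pow(Add(15594, 16145), -1)) = Mul(Add(-1923, -30917), Pow(Add(15594, 16145), -1)) = Mul(-32840, Pow(31739, -1)) = Mul(-32840, Rational(1, 31739)) = Rational(-32840, 31739)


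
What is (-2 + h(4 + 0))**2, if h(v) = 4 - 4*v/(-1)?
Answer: 324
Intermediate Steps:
h(v) = 4 + 4*v (h(v) = 4 - 4*v*(-1) = 4 - (-4)*v = 4 + 4*v)
(-2 + h(4 + 0))**2 = (-2 + (4 + 4*(4 + 0)))**2 = (-2 + (4 + 4*4))**2 = (-2 + (4 + 16))**2 = (-2 + 20)**2 = 18**2 = 324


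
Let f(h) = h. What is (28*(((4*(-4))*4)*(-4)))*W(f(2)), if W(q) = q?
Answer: 14336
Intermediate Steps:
(28*(((4*(-4))*4)*(-4)))*W(f(2)) = (28*(((4*(-4))*4)*(-4)))*2 = (28*(-16*4*(-4)))*2 = (28*(-64*(-4)))*2 = (28*256)*2 = 7168*2 = 14336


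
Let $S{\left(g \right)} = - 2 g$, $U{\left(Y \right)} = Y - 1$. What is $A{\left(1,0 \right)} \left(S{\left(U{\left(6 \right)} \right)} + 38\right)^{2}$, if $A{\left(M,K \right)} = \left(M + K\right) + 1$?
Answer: $1568$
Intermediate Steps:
$A{\left(M,K \right)} = 1 + K + M$ ($A{\left(M,K \right)} = \left(K + M\right) + 1 = 1 + K + M$)
$U{\left(Y \right)} = -1 + Y$
$A{\left(1,0 \right)} \left(S{\left(U{\left(6 \right)} \right)} + 38\right)^{2} = \left(1 + 0 + 1\right) \left(- 2 \left(-1 + 6\right) + 38\right)^{2} = 2 \left(\left(-2\right) 5 + 38\right)^{2} = 2 \left(-10 + 38\right)^{2} = 2 \cdot 28^{2} = 2 \cdot 784 = 1568$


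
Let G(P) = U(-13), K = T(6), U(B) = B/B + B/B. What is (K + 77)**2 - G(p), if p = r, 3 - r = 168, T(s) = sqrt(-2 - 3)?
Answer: 5922 + 154*I*sqrt(5) ≈ 5922.0 + 344.35*I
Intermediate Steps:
T(s) = I*sqrt(5) (T(s) = sqrt(-5) = I*sqrt(5))
U(B) = 2 (U(B) = 1 + 1 = 2)
K = I*sqrt(5) ≈ 2.2361*I
r = -165 (r = 3 - 1*168 = 3 - 168 = -165)
p = -165
G(P) = 2
(K + 77)**2 - G(p) = (I*sqrt(5) + 77)**2 - 1*2 = (77 + I*sqrt(5))**2 - 2 = -2 + (77 + I*sqrt(5))**2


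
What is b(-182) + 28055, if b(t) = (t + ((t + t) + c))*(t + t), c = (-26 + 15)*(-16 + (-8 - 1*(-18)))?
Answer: 202775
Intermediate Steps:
c = 66 (c = -11*(-16 + (-8 + 18)) = -11*(-16 + 10) = -11*(-6) = 66)
b(t) = 2*t*(66 + 3*t) (b(t) = (t + ((t + t) + 66))*(t + t) = (t + (2*t + 66))*(2*t) = (t + (66 + 2*t))*(2*t) = (66 + 3*t)*(2*t) = 2*t*(66 + 3*t))
b(-182) + 28055 = 6*(-182)*(22 - 182) + 28055 = 6*(-182)*(-160) + 28055 = 174720 + 28055 = 202775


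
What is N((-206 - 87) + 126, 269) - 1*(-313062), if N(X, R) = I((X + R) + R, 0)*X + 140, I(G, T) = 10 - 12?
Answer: 313536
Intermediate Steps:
I(G, T) = -2
N(X, R) = 140 - 2*X (N(X, R) = -2*X + 140 = 140 - 2*X)
N((-206 - 87) + 126, 269) - 1*(-313062) = (140 - 2*((-206 - 87) + 126)) - 1*(-313062) = (140 - 2*(-293 + 126)) + 313062 = (140 - 2*(-167)) + 313062 = (140 + 334) + 313062 = 474 + 313062 = 313536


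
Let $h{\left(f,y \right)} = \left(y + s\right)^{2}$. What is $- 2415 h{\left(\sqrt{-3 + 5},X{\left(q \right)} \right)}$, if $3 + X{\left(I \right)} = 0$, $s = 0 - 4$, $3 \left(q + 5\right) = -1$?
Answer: $-118335$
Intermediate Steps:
$q = - \frac{16}{3}$ ($q = -5 + \frac{1}{3} \left(-1\right) = -5 - \frac{1}{3} = - \frac{16}{3} \approx -5.3333$)
$s = -4$
$X{\left(I \right)} = -3$ ($X{\left(I \right)} = -3 + 0 = -3$)
$h{\left(f,y \right)} = \left(-4 + y\right)^{2}$ ($h{\left(f,y \right)} = \left(y - 4\right)^{2} = \left(-4 + y\right)^{2}$)
$- 2415 h{\left(\sqrt{-3 + 5},X{\left(q \right)} \right)} = - 2415 \left(-4 - 3\right)^{2} = - 2415 \left(-7\right)^{2} = \left(-2415\right) 49 = -118335$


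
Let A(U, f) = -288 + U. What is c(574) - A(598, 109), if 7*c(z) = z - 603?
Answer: -2199/7 ≈ -314.14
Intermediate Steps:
c(z) = -603/7 + z/7 (c(z) = (z - 603)/7 = (-603 + z)/7 = -603/7 + z/7)
c(574) - A(598, 109) = (-603/7 + (⅐)*574) - (-288 + 598) = (-603/7 + 82) - 1*310 = -29/7 - 310 = -2199/7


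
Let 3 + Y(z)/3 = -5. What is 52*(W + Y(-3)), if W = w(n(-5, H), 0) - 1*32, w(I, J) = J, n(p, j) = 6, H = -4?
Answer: -2912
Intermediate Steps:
Y(z) = -24 (Y(z) = -9 + 3*(-5) = -9 - 15 = -24)
W = -32 (W = 0 - 1*32 = 0 - 32 = -32)
52*(W + Y(-3)) = 52*(-32 - 24) = 52*(-56) = -2912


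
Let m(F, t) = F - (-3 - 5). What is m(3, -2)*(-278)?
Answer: -3058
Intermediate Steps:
m(F, t) = 8 + F (m(F, t) = F - 1*(-8) = F + 8 = 8 + F)
m(3, -2)*(-278) = (8 + 3)*(-278) = 11*(-278) = -3058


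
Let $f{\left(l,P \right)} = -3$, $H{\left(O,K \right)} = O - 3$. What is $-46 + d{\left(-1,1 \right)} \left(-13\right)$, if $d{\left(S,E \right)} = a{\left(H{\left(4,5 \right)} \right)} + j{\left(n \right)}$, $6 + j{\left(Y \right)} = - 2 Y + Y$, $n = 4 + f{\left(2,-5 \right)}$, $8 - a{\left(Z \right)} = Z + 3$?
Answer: $-7$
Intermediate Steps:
$H{\left(O,K \right)} = -3 + O$
$a{\left(Z \right)} = 5 - Z$ ($a{\left(Z \right)} = 8 - \left(Z + 3\right) = 8 - \left(3 + Z\right) = 5 - Z$)
$n = 1$ ($n = 4 - 3 = 1$)
$j{\left(Y \right)} = -6 - Y$ ($j{\left(Y \right)} = -6 + \left(- 2 Y + Y\right) = -6 - Y$)
$d{\left(S,E \right)} = -3$ ($d{\left(S,E \right)} = \left(5 - \left(-3 + 4\right)\right) - 7 = \left(5 - 1\right) - 7 = 4 - 7 = -3$)
$-46 + d{\left(-1,1 \right)} \left(-13\right) = -46 - -39 = -46 + 39 = -7$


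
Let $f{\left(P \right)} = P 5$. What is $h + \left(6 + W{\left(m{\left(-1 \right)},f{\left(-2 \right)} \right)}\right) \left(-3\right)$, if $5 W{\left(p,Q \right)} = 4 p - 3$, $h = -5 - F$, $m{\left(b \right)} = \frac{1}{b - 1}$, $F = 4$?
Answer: $-24$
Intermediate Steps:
$m{\left(b \right)} = \frac{1}{-1 + b}$
$f{\left(P \right)} = 5 P$
$h = -9$ ($h = -5 - 4 = -9$)
$W{\left(p,Q \right)} = - \frac{3}{5} + \frac{4 p}{5}$ ($W{\left(p,Q \right)} = \frac{4 p - 3}{5} = \frac{-3 + 4 p}{5} = - \frac{3}{5} + \frac{4 p}{5}$)
$h + \left(6 + W{\left(m{\left(-1 \right)},f{\left(-2 \right)} \right)}\right) \left(-3\right) = -9 + \left(6 - \left(\frac{3}{5} - \frac{4}{5 \left(-1 - 1\right)}\right)\right) \left(-3\right) = -9 + \left(6 - \left(\frac{3}{5} - \frac{4}{5 \left(-2\right)}\right)\right) \left(-3\right) = -9 + \left(6 + \left(- \frac{3}{5} + \frac{4}{5} \left(- \frac{1}{2}\right)\right)\right) \left(-3\right) = -9 + \left(6 - 1\right) \left(-3\right) = -9 + 5 \left(-3\right) = -9 - 15 = -24$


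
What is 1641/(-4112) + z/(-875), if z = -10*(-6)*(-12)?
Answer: 304953/719600 ≈ 0.42378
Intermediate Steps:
z = -720 (z = 60*(-12) = -720)
1641/(-4112) + z/(-875) = 1641/(-4112) - 720/(-875) = 1641*(-1/4112) - 720*(-1/875) = -1641/4112 + 144/175 = 304953/719600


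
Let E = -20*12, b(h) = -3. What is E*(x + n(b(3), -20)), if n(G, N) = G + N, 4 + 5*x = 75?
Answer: 2112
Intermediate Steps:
x = 71/5 (x = -4/5 + (1/5)*75 = -4/5 + 15 = 71/5 ≈ 14.200)
E = -240
E*(x + n(b(3), -20)) = -240*(71/5 + (-3 - 20)) = -240*(71/5 - 23) = -240*(-44/5) = 2112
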